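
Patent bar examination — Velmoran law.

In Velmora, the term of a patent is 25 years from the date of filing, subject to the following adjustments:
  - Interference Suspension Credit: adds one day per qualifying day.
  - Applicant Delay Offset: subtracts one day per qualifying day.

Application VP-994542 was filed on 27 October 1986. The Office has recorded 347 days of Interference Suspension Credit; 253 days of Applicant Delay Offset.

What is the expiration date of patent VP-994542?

January 29, 2012

Base term: filing date + 25 years → 27 October 2011.
Interference Suspension Credit: +347 days → 8 October 2012.
Applicant Delay Offset: −253 days → 29 January 2012.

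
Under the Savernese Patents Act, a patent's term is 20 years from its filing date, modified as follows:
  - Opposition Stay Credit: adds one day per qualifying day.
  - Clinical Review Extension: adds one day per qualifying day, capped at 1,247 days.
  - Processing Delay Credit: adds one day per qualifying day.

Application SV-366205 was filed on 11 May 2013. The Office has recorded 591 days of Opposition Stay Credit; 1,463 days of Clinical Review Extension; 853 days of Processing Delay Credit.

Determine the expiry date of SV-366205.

Base term: filing date + 20 years → 11 May 2033.
Opposition Stay Credit: +591 days → 23 December 2034.
Clinical Review Extension: 1463 days claimed exceeds the 1247-day cap, so +1247 days → 23 May 2038.
Processing Delay Credit: +853 days → 22 September 2040.

September 22, 2040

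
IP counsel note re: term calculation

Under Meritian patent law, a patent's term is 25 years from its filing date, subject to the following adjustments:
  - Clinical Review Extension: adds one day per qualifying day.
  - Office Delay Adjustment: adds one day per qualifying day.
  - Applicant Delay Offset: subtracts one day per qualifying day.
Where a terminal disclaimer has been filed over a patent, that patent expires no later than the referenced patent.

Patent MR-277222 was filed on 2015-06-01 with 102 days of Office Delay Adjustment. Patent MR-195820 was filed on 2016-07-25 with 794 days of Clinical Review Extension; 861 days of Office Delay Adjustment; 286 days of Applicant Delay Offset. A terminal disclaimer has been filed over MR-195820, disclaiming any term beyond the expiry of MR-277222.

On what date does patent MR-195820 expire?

Natural term of MR-195820:
  Base: filing + 25 years → 25 July 2041.
  Clinical Review Extension: +794 days → 27 September 2043.
  Office Delay Adjustment: +861 days → 4 February 2046.
  Applicant Delay Offset: −286 days → 24 April 2045.
Expiry of referenced patent MR-277222:
  Base: filing + 25 years → 1 June 2040.
  Office Delay Adjustment: +102 days → 11 September 2040.
Terminal disclaimer: MR-195820 expires on the earlier of 24 April 2045 and 11 September 2040.

September 11, 2040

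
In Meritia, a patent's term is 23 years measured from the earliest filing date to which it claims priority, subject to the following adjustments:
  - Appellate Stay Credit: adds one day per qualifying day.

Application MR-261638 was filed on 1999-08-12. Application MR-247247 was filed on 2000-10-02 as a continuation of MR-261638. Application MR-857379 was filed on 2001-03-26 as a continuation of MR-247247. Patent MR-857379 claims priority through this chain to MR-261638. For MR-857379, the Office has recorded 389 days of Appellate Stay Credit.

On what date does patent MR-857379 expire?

Earliest priority filing: 12 August 1999.
Base term: 12 August 1999 + 23 years → 12 August 2022.
Appellate Stay Credit: +389 days → 5 September 2023.

September 5, 2023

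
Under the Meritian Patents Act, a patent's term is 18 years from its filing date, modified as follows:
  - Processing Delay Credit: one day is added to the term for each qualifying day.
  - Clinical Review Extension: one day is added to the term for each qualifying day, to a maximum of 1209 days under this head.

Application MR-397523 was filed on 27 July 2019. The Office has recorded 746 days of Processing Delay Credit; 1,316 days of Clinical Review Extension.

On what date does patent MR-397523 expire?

December 3, 2042

Base term: filing date + 18 years → 27 July 2037.
Processing Delay Credit: +746 days → 12 August 2039.
Clinical Review Extension: 1316 days claimed exceeds the 1209-day cap, so +1209 days → 3 December 2042.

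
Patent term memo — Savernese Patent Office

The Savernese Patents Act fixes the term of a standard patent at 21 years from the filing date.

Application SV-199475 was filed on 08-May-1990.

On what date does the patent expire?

2011-05-08

Filing date + 21 years → 8 May 2011.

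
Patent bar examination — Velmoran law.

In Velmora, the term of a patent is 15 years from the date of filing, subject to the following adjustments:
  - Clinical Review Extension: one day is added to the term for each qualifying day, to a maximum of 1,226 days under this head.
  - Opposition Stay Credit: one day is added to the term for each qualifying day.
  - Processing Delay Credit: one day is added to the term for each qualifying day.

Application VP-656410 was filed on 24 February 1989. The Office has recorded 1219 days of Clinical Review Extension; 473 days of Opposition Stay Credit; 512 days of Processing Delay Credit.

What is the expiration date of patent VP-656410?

Base term: filing date + 15 years → 24 February 2004.
Clinical Review Extension: 1219 days (within the 1226-day cap) → +1219 days → 27 June 2007.
Opposition Stay Credit: +473 days → 12 October 2008.
Processing Delay Credit: +512 days → 8 March 2010.

2010-03-08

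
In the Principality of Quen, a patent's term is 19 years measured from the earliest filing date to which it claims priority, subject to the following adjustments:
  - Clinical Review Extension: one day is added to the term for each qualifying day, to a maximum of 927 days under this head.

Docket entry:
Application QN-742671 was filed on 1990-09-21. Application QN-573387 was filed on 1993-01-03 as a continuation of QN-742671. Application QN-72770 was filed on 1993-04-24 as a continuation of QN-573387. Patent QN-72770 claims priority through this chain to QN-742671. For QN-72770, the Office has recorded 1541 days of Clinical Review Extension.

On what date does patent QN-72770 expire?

2012-04-05

Earliest priority filing: 21 September 1990.
Base term: 21 September 1990 + 19 years → 21 September 2009.
Clinical Review Extension: 1541 days claimed exceeds the 927-day cap, so +927 days → 5 April 2012.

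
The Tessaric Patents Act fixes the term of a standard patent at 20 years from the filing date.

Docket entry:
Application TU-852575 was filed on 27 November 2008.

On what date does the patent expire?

Filing date + 20 years → 27 November 2028.

2028-11-27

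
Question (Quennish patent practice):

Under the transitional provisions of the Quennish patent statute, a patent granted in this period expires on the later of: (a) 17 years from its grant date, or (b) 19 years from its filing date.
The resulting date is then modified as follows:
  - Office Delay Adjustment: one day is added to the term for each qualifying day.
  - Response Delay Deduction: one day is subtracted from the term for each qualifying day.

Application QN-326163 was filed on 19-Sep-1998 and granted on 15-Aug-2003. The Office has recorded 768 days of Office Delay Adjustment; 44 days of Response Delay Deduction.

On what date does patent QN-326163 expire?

(a) grant + 17 years → 15 August 2020.
(b) filing + 19 years → 19 September 2017.
Later of the two: 15 August 2020.
Office Delay Adjustment: +768 days → 22 September 2022.
Response Delay Deduction: −44 days → 9 August 2022.

August 9, 2022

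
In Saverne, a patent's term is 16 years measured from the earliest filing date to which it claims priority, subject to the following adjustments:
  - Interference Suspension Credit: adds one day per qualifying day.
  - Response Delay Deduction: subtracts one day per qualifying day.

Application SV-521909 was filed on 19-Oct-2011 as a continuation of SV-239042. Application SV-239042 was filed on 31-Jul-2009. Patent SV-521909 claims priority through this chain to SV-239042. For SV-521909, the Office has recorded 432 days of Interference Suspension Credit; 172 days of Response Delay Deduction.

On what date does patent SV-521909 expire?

Earliest priority filing: 31 July 2009.
Base term: 31 July 2009 + 16 years → 31 July 2025.
Interference Suspension Credit: +432 days → 6 October 2026.
Response Delay Deduction: −172 days → 17 April 2026.

April 17, 2026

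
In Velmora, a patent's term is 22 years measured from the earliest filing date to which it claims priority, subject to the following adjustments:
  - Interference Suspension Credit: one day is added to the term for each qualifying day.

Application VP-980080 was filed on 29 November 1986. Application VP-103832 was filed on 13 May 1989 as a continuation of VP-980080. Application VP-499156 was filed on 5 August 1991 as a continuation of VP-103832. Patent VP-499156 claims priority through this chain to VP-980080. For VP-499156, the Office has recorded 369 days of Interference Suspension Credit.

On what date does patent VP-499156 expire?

2009-12-03

Earliest priority filing: 29 November 1986.
Base term: 29 November 1986 + 22 years → 29 November 2008.
Interference Suspension Credit: +369 days → 3 December 2009.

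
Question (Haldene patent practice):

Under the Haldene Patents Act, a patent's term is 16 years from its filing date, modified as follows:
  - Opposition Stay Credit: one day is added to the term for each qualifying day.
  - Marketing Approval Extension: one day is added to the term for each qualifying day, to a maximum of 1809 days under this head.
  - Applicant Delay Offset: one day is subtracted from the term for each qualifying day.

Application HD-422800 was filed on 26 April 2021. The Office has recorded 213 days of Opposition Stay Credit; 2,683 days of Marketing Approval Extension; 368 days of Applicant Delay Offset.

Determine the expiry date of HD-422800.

2041-11-05

Base term: filing date + 16 years → 26 April 2037.
Opposition Stay Credit: +213 days → 25 November 2037.
Marketing Approval Extension: 2683 days claimed exceeds the 1809-day cap, so +1809 days → 8 November 2042.
Applicant Delay Offset: −368 days → 5 November 2041.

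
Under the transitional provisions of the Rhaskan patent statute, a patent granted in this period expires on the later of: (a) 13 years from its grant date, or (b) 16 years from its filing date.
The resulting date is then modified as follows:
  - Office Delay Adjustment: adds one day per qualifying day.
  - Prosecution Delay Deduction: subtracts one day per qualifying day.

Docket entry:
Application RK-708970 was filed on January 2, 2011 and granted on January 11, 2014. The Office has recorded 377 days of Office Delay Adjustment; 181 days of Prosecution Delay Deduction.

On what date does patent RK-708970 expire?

2027-07-26

(a) grant + 13 years → 11 January 2027.
(b) filing + 16 years → 2 January 2027.
Later of the two: 11 January 2027.
Office Delay Adjustment: +377 days → 23 January 2028.
Prosecution Delay Deduction: −181 days → 26 July 2027.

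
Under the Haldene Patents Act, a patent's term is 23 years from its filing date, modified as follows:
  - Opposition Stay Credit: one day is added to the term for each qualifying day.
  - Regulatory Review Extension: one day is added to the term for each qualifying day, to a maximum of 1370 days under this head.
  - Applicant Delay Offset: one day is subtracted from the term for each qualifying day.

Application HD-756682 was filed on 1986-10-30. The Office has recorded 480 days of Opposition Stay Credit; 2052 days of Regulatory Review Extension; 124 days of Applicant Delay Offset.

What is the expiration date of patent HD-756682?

July 22, 2014

Base term: filing date + 23 years → 30 October 2009.
Opposition Stay Credit: +480 days → 22 February 2011.
Regulatory Review Extension: 2052 days claimed exceeds the 1370-day cap, so +1370 days → 23 November 2014.
Applicant Delay Offset: −124 days → 22 July 2014.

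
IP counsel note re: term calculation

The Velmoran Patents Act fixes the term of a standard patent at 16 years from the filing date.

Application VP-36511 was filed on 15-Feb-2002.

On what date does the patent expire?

Filing date + 16 years → 15 February 2018.

2018-02-15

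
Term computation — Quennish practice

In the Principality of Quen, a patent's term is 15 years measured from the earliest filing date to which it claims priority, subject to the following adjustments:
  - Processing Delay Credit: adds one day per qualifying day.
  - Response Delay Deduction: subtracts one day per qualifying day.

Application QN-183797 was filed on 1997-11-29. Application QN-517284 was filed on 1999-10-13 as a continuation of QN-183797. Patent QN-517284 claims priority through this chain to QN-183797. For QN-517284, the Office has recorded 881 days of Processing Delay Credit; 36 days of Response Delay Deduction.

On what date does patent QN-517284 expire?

Earliest priority filing: 29 November 1997.
Base term: 29 November 1997 + 15 years → 29 November 2012.
Processing Delay Credit: +881 days → 29 April 2015.
Response Delay Deduction: −36 days → 24 March 2015.

2015-03-24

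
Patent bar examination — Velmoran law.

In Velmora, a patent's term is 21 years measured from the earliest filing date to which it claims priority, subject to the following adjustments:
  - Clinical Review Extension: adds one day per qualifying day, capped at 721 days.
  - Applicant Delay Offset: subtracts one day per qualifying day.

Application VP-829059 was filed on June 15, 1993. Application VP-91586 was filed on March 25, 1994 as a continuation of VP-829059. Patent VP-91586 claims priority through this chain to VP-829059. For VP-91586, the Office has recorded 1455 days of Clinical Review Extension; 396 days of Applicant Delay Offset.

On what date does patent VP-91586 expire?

Earliest priority filing: 15 June 1993.
Base term: 15 June 1993 + 21 years → 15 June 2014.
Clinical Review Extension: 1455 days claimed exceeds the 721-day cap, so +721 days → 5 June 2016.
Applicant Delay Offset: −396 days → 6 May 2015.

May 6, 2015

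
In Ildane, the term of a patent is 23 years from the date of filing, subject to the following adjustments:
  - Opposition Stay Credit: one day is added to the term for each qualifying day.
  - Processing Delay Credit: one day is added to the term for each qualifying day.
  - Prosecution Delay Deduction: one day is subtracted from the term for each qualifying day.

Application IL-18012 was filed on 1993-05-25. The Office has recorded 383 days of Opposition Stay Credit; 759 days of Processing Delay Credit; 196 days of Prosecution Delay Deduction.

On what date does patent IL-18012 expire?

December 27, 2018

Base term: filing date + 23 years → 25 May 2016.
Opposition Stay Credit: +383 days → 12 June 2017.
Processing Delay Credit: +759 days → 11 July 2019.
Prosecution Delay Deduction: −196 days → 27 December 2018.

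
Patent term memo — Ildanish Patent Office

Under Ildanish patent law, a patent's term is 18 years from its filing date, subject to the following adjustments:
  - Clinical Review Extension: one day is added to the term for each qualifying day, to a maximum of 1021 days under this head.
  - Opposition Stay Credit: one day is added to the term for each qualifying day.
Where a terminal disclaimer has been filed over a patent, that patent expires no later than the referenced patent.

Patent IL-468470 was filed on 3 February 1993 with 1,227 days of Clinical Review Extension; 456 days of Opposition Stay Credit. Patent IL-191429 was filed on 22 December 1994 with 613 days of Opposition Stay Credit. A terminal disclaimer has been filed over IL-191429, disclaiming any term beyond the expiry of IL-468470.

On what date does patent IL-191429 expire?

Natural term of IL-191429:
  Base: filing + 18 years → 22 December 2012.
  Opposition Stay Credit: +613 days → 27 August 2014.
Expiry of referenced patent IL-468470:
  Base: filing + 18 years → 3 February 2011.
  Clinical Review Extension: 1227 days claimed exceeds the 1021-day cap, so +1021 days → 20 November 2013.
  Opposition Stay Credit: +456 days → 19 February 2015.
Terminal disclaimer: IL-191429 expires on the earlier of 27 August 2014 and 19 February 2015.

August 27, 2014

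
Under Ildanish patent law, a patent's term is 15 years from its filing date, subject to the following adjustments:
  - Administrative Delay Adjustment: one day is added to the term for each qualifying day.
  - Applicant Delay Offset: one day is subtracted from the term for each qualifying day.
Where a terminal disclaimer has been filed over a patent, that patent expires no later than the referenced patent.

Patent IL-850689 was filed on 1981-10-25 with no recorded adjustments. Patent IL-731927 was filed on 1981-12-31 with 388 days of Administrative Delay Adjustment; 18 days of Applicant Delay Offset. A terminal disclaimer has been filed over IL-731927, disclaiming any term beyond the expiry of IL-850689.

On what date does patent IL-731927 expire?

Natural term of IL-731927:
  Base: filing + 15 years → 31 December 1996.
  Administrative Delay Adjustment: +388 days → 23 January 1998.
  Applicant Delay Offset: −18 days → 5 January 1998.
Expiry of referenced patent IL-850689:
  Base: filing + 15 years → 25 October 1996.
Terminal disclaimer: IL-731927 expires on the earlier of 5 January 1998 and 25 October 1996.

October 25, 1996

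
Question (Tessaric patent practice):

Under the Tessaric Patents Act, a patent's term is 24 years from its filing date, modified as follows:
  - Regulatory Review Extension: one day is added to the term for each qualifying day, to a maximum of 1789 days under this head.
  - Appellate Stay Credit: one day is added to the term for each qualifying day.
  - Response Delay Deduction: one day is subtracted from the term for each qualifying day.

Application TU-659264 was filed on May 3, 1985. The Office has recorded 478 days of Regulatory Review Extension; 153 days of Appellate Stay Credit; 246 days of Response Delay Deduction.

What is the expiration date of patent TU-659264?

Base term: filing date + 24 years → 3 May 2009.
Regulatory Review Extension: 478 days (within the 1789-day cap) → +478 days → 24 August 2010.
Appellate Stay Credit: +153 days → 24 January 2011.
Response Delay Deduction: −246 days → 23 May 2010.

2010-05-23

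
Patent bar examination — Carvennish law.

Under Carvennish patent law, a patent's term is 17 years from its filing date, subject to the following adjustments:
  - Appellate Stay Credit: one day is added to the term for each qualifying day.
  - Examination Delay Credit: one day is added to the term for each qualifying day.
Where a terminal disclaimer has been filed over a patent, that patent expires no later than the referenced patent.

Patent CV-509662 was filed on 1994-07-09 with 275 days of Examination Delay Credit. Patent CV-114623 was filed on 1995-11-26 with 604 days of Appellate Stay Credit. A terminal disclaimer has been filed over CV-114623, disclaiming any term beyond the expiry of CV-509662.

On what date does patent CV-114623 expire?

Natural term of CV-114623:
  Base: filing + 17 years → 26 November 2012.
  Appellate Stay Credit: +604 days → 23 July 2014.
Expiry of referenced patent CV-509662:
  Base: filing + 17 years → 9 July 2011.
  Examination Delay Credit: +275 days → 9 April 2012.
Terminal disclaimer: CV-114623 expires on the earlier of 23 July 2014 and 9 April 2012.

2012-04-09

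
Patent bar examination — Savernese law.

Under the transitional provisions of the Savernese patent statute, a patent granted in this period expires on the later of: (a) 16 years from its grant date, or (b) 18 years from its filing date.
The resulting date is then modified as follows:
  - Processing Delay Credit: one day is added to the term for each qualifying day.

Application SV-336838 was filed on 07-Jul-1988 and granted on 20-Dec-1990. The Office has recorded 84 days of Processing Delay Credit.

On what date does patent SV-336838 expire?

March 14, 2007

(a) grant + 16 years → 20 December 2006.
(b) filing + 18 years → 7 July 2006.
Later of the two: 20 December 2006.
Processing Delay Credit: +84 days → 14 March 2007.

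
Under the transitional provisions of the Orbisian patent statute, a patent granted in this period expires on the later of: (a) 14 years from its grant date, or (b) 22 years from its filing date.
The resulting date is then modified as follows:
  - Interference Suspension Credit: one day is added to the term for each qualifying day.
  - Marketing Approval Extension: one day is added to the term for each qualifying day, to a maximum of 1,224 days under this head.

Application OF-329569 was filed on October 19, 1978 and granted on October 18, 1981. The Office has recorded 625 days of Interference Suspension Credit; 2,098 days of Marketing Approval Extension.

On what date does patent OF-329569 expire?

2005-11-11

(a) grant + 14 years → 18 October 1995.
(b) filing + 22 years → 19 October 2000.
Later of the two: 19 October 2000.
Interference Suspension Credit: +625 days → 6 July 2002.
Marketing Approval Extension: 2098 days claimed exceeds the 1224-day cap, so +1224 days → 11 November 2005.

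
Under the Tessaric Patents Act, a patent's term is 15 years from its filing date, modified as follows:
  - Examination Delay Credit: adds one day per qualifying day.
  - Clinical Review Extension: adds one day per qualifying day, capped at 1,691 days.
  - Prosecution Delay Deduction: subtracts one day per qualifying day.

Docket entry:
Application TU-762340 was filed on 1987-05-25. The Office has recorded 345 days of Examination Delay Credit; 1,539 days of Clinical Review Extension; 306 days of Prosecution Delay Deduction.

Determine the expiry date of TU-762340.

2006-09-19

Base term: filing date + 15 years → 25 May 2002.
Examination Delay Credit: +345 days → 5 May 2003.
Clinical Review Extension: 1539 days (within the 1691-day cap) → +1539 days → 22 July 2007.
Prosecution Delay Deduction: −306 days → 19 September 2006.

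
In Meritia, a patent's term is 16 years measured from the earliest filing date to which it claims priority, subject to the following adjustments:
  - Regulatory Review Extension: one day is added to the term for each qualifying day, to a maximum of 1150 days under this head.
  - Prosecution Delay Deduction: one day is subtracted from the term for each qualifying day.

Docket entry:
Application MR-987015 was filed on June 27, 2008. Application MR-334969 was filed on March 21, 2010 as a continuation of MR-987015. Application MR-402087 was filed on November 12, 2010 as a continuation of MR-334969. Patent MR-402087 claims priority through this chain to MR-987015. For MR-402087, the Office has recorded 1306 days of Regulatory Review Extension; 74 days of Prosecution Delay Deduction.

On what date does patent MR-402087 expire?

June 8, 2027

Earliest priority filing: 27 June 2008.
Base term: 27 June 2008 + 16 years → 27 June 2024.
Regulatory Review Extension: 1306 days claimed exceeds the 1150-day cap, so +1150 days → 21 August 2027.
Prosecution Delay Deduction: −74 days → 8 June 2027.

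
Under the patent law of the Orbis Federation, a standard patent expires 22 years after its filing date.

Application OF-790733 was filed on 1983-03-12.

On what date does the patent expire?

Filing date + 22 years → 12 March 2005.

2005-03-12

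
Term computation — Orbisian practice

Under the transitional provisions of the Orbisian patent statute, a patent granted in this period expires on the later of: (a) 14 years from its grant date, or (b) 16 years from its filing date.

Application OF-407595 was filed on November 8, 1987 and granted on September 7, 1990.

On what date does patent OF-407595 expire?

September 7, 2004

(a) grant + 14 years → 7 September 2004.
(b) filing + 16 years → 8 November 2003.
Later of the two: 7 September 2004.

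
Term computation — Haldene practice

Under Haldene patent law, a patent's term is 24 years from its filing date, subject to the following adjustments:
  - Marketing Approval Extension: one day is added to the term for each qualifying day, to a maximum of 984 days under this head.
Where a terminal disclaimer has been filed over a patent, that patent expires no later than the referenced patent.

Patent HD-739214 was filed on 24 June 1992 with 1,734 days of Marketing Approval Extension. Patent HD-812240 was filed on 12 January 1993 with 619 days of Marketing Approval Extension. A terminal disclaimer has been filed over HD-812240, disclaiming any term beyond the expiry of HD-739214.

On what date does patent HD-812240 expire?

2018-09-23

Natural term of HD-812240:
  Base: filing + 24 years → 12 January 2017.
  Marketing Approval Extension: 619 days (within the 984-day cap) → +619 days → 23 September 2018.
Expiry of referenced patent HD-739214:
  Base: filing + 24 years → 24 June 2016.
  Marketing Approval Extension: 1734 days claimed exceeds the 984-day cap, so +984 days → 5 March 2019.
Terminal disclaimer: HD-812240 expires on the earlier of 23 September 2018 and 5 March 2019.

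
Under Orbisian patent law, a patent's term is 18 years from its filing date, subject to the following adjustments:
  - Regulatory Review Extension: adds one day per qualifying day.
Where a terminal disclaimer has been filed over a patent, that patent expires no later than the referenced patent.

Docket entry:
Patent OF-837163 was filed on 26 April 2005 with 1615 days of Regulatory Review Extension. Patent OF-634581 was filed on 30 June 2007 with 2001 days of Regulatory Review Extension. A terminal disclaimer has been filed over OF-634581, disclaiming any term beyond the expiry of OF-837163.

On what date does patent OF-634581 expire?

Natural term of OF-634581:
  Base: filing + 18 years → 30 June 2025.
  Regulatory Review Extension: +2001 days → 22 December 2030.
Expiry of referenced patent OF-837163:
  Base: filing + 18 years → 26 April 2023.
  Regulatory Review Extension: +1615 days → 27 September 2027.
Terminal disclaimer: OF-634581 expires on the earlier of 22 December 2030 and 27 September 2027.

2027-09-27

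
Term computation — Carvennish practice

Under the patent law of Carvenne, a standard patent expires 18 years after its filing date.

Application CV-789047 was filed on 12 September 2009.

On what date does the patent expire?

Filing date + 18 years → 12 September 2027.

September 12, 2027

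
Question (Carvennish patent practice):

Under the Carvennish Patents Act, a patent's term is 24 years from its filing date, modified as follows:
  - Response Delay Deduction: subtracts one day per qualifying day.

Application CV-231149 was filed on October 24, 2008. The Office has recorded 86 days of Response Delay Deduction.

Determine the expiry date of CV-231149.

Base term: filing date + 24 years → 24 October 2032.
Response Delay Deduction: −86 days → 30 July 2032.

July 30, 2032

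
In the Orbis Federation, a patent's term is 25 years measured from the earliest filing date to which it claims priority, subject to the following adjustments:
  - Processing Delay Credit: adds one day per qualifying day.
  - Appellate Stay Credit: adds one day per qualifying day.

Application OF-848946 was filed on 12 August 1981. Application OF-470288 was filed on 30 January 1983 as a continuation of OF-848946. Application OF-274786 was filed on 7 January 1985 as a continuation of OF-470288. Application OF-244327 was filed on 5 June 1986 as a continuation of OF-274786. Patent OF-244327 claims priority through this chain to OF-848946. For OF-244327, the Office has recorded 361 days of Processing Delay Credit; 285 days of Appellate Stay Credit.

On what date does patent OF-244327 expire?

Earliest priority filing: 12 August 1981.
Base term: 12 August 1981 + 25 years → 12 August 2006.
Processing Delay Credit: +361 days → 8 August 2007.
Appellate Stay Credit: +285 days → 19 May 2008.

2008-05-19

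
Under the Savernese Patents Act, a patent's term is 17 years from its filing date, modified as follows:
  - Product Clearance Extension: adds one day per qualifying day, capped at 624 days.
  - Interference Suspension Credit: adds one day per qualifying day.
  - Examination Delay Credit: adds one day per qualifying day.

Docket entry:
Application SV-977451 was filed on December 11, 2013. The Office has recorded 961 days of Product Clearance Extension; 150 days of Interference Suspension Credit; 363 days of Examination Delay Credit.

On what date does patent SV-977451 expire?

January 21, 2034

Base term: filing date + 17 years → 11 December 2030.
Product Clearance Extension: 961 days claimed exceeds the 624-day cap, so +624 days → 26 August 2032.
Interference Suspension Credit: +150 days → 23 January 2033.
Examination Delay Credit: +363 days → 21 January 2034.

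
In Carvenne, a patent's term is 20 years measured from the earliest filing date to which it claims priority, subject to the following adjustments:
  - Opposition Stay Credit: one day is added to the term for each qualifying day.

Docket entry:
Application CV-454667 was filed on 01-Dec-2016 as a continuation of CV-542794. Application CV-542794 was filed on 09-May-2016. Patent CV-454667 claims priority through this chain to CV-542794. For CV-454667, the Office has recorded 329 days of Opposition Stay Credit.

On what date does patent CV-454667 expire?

2037-04-03

Earliest priority filing: 9 May 2016.
Base term: 9 May 2016 + 20 years → 9 May 2036.
Opposition Stay Credit: +329 days → 3 April 2037.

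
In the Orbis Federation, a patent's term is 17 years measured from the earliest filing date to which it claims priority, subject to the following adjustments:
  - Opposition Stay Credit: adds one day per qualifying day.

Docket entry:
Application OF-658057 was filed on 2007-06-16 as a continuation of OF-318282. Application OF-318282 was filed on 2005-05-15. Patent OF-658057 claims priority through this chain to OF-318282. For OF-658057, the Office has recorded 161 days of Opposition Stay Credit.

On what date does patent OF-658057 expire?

Earliest priority filing: 15 May 2005.
Base term: 15 May 2005 + 17 years → 15 May 2022.
Opposition Stay Credit: +161 days → 23 October 2022.

October 23, 2022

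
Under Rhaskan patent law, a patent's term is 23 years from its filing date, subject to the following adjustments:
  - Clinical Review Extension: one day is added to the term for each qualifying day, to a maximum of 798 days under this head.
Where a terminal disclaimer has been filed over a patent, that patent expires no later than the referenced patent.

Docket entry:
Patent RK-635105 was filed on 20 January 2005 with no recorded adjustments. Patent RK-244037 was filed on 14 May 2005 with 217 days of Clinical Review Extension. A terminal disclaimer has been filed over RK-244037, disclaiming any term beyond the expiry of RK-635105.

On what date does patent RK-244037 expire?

Natural term of RK-244037:
  Base: filing + 23 years → 14 May 2028.
  Clinical Review Extension: 217 days (within the 798-day cap) → +217 days → 17 December 2028.
Expiry of referenced patent RK-635105:
  Base: filing + 23 years → 20 January 2028.
Terminal disclaimer: RK-244037 expires on the earlier of 17 December 2028 and 20 January 2028.

January 20, 2028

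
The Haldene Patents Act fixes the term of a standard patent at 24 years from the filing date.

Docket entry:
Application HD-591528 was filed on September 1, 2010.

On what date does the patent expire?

Filing date + 24 years → 1 September 2034.

2034-09-01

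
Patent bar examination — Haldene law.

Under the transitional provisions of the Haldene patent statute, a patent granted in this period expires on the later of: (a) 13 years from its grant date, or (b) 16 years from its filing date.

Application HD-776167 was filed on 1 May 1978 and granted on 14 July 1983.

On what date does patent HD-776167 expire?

July 14, 1996

(a) grant + 13 years → 14 July 1996.
(b) filing + 16 years → 1 May 1994.
Later of the two: 14 July 1996.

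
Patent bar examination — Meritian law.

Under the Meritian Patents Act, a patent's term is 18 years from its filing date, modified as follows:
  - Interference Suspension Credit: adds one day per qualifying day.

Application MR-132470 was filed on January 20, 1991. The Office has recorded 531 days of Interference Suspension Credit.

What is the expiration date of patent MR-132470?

2010-07-05

Base term: filing date + 18 years → 20 January 2009.
Interference Suspension Credit: +531 days → 5 July 2010.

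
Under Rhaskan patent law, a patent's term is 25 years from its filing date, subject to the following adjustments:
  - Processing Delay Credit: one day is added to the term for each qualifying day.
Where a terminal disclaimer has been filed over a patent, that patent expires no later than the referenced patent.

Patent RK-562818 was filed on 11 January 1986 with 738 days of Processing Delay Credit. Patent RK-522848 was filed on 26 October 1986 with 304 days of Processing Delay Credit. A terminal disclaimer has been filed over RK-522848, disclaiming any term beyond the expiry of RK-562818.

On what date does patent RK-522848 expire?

August 25, 2012

Natural term of RK-522848:
  Base: filing + 25 years → 26 October 2011.
  Processing Delay Credit: +304 days → 25 August 2012.
Expiry of referenced patent RK-562818:
  Base: filing + 25 years → 11 January 2011.
  Processing Delay Credit: +738 days → 18 January 2013.
Terminal disclaimer: RK-522848 expires on the earlier of 25 August 2012 and 18 January 2013.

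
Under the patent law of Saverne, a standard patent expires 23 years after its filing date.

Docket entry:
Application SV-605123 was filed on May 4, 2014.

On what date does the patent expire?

Filing date + 23 years → 4 May 2037.

2037-05-04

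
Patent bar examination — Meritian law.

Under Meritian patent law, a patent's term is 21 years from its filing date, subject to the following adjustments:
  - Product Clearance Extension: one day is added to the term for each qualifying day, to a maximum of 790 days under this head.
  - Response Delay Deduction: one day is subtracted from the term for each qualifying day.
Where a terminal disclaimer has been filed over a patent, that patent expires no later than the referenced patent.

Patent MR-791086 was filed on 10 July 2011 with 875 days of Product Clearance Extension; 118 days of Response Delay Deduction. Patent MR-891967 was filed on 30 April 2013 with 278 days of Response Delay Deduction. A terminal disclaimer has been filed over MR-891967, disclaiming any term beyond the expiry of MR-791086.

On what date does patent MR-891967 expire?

Natural term of MR-891967:
  Base: filing + 21 years → 30 April 2034.
  Response Delay Deduction: −278 days → 26 July 2033.
Expiry of referenced patent MR-791086:
  Base: filing + 21 years → 10 July 2032.
  Product Clearance Extension: 875 days claimed exceeds the 790-day cap, so +790 days → 8 September 2034.
  Response Delay Deduction: −118 days → 13 May 2034.
Terminal disclaimer: MR-891967 expires on the earlier of 26 July 2033 and 13 May 2034.

2033-07-26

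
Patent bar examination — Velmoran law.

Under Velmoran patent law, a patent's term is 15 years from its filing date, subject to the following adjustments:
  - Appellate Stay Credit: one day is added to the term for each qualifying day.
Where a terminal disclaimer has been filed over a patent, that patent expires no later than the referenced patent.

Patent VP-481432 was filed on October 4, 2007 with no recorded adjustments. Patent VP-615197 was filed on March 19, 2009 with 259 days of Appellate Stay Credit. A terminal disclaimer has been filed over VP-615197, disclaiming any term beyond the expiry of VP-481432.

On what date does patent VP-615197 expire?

2022-10-04

Natural term of VP-615197:
  Base: filing + 15 years → 19 March 2024.
  Appellate Stay Credit: +259 days → 3 December 2024.
Expiry of referenced patent VP-481432:
  Base: filing + 15 years → 4 October 2022.
Terminal disclaimer: VP-615197 expires on the earlier of 3 December 2024 and 4 October 2022.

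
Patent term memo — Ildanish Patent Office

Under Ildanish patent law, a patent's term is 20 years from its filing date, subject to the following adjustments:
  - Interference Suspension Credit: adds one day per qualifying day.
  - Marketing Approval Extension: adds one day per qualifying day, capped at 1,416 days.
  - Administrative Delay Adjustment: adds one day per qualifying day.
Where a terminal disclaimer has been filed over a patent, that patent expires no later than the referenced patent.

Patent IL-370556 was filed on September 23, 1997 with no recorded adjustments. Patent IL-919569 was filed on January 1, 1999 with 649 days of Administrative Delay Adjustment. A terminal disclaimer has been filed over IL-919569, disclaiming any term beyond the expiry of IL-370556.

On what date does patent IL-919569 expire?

Natural term of IL-919569:
  Base: filing + 20 years → 1 January 2019.
  Administrative Delay Adjustment: +649 days → 11 October 2020.
Expiry of referenced patent IL-370556:
  Base: filing + 20 years → 23 September 2017.
Terminal disclaimer: IL-919569 expires on the earlier of 11 October 2020 and 23 September 2017.

September 23, 2017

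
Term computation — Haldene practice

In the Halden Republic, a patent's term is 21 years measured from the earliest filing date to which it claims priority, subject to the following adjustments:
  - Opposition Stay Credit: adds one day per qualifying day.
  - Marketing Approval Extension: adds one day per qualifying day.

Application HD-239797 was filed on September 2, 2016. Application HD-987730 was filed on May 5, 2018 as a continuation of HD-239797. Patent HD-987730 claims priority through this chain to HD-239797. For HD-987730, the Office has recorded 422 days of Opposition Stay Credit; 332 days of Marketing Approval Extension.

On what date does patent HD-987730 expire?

2039-09-26

Earliest priority filing: 2 September 2016.
Base term: 2 September 2016 + 21 years → 2 September 2037.
Opposition Stay Credit: +422 days → 29 October 2038.
Marketing Approval Extension: +332 days → 26 September 2039.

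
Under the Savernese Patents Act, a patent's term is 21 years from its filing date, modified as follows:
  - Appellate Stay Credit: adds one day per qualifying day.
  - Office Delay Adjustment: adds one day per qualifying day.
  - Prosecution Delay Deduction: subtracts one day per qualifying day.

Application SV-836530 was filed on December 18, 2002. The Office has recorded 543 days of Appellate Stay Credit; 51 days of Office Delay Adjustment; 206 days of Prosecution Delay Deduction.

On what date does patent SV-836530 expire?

2025-01-09

Base term: filing date + 21 years → 18 December 2023.
Appellate Stay Credit: +543 days → 13 June 2025.
Office Delay Adjustment: +51 days → 3 August 2025.
Prosecution Delay Deduction: −206 days → 9 January 2025.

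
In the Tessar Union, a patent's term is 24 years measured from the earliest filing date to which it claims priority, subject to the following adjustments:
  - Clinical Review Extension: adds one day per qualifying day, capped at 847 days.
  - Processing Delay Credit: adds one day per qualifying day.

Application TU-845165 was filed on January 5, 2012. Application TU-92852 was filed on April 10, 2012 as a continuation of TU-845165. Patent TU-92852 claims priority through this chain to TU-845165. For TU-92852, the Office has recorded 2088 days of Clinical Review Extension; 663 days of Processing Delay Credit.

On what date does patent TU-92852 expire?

Earliest priority filing: 5 January 2012.
Base term: 5 January 2012 + 24 years → 5 January 2036.
Clinical Review Extension: 2088 days claimed exceeds the 847-day cap, so +847 days → 1 May 2038.
Processing Delay Credit: +663 days → 23 February 2040.

February 23, 2040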